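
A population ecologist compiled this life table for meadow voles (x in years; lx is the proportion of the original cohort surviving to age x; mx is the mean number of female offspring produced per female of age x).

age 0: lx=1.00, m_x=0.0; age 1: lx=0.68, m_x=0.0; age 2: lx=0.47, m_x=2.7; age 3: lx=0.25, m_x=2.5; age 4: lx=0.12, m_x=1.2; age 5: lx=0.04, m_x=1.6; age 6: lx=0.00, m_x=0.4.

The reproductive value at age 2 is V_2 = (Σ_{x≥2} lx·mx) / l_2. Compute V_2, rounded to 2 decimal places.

lx·mx for x ≥ 2: 1.269, 0.625, 0.144, 0.064, 0 → sum = 2.102
V_2 = 2.102 / l_2 = 2.102 / 0.47 = 4.47234… → 4.47

4.47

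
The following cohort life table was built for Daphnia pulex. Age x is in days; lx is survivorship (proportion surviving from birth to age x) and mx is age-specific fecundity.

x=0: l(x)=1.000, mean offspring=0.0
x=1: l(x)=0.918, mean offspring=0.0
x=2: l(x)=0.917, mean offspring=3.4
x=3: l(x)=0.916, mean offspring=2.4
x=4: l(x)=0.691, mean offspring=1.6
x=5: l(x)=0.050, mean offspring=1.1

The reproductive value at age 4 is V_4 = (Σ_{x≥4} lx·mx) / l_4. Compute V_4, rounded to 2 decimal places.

1.68

lx·mx for x ≥ 4: 1.1056, 0.055 → sum = 1.1606
V_4 = 1.1606 / l_4 = 1.1606 / 0.691 = 1.679595… → 1.68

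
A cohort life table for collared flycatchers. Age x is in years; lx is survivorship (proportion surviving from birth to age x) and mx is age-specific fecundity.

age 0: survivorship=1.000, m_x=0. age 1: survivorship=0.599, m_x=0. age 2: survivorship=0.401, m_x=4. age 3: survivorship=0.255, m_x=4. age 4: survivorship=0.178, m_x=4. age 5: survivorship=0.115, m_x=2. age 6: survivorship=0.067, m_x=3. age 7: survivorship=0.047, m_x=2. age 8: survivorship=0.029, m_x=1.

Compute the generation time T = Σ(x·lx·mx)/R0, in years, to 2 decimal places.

lx·mx: 0, 0, 1.604, 1.02, 0.712, 0.23, 0.201, 0.094, 0.029 → R0 = 3.89
x·lx·mx: 0, 0, 3.208, 3.06, 2.848, 1.15, 1.206, 0.658, 0.232 → Σ = 12.362
T = 12.362 / 3.89 = 3.177892… → 3.18

3.18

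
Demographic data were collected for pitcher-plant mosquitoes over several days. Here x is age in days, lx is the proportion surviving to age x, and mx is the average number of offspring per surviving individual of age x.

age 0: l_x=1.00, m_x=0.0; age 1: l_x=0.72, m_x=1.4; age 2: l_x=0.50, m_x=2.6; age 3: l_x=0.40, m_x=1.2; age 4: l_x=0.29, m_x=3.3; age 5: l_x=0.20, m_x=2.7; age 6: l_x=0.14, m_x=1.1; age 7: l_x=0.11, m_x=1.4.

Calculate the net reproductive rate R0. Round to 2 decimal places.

4.59

lx·mx by age: 0, 1.008, 1.3, 0.48, 0.957, 0.54, 0.154, 0.154
R0 = Σ lx·mx = 4.593 → 4.59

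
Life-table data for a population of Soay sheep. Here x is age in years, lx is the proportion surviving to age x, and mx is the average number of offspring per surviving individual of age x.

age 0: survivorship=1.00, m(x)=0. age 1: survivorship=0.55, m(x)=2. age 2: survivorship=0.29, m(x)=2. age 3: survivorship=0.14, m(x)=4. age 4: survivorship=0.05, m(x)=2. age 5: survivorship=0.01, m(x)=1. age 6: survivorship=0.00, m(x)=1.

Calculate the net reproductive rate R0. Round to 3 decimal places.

2.350

lx·mx by age: 0, 1.1, 0.58, 0.56, 0.1, 0.01, 0
R0 = Σ lx·mx = 2.35 → 2.350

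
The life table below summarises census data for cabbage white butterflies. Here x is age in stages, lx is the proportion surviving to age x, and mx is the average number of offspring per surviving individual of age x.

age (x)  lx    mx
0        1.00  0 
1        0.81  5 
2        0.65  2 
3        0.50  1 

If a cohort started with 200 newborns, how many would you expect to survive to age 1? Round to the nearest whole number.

Expected survivors = N0 · l_1 = 200 × 0.81 = 162 → 162

162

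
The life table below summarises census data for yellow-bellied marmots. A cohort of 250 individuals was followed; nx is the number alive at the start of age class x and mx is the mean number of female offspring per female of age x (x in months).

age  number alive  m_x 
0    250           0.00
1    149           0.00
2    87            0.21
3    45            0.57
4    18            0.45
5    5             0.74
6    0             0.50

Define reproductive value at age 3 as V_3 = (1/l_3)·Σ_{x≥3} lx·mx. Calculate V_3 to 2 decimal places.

lx = nx/n0 = nx/250: 1, 0.596, 0.348, 0.18, 0.072, 0.02, 0
lx·mx for x ≥ 3: 0.1026, 0.0324, 0.0148, 0 → sum = 0.1498
V_3 = 0.1498 / l_3 = 0.1498 / 0.18 = 0.832222… → 0.83

0.83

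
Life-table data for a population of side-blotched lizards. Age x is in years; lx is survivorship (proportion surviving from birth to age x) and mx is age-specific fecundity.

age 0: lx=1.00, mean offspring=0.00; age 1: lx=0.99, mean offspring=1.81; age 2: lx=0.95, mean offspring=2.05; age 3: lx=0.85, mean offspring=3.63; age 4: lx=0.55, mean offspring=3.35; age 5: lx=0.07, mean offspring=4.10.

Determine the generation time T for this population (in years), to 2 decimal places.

2.65

lx·mx: 0, 1.7919, 1.9475, 3.0855, 1.8425, 0.287 → R0 = 8.9544
x·lx·mx: 0, 1.7919, 3.895, 9.2565, 7.37, 1.435 → Σ = 23.7484
T = 23.7484 / 8.9544 = 2.652149… → 2.65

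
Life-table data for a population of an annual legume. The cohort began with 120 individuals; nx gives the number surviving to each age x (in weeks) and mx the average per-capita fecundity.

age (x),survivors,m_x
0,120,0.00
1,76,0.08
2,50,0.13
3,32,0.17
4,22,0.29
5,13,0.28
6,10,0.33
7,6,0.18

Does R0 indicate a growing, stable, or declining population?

declining

lx = nx/n0 = nx/120: 1, 0.63333…, 0.41667…, 0.26667…, 0.18333…, 0.10833…, 0.08333…, 0.05
R0 = Σ lx·mx = 0 + 0.050667… + 0.054167… + 0.045333… + 0.053167… + 0.030333… + 0.0275… + 0.009 = 0.270167…
R0 < 1, so the population is declining.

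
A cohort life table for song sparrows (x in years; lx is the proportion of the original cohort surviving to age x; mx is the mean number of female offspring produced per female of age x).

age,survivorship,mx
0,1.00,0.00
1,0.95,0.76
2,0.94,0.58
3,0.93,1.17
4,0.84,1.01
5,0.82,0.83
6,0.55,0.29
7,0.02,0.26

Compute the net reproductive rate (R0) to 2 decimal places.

4.05

lx·mx by age: 0, 0.722, 0.5452, 1.0881, 0.8484, 0.6806, 0.1595, 0.0052
R0 = Σ lx·mx = 4.049 → 4.05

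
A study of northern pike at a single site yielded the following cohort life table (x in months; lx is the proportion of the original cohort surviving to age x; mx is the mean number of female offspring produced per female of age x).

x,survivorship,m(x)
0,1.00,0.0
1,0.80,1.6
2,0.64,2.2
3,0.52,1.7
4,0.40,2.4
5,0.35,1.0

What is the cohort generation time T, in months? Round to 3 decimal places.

2.527

lx·mx: 0, 1.28, 1.408, 0.884, 0.96, 0.35 → R0 = 4.882
x·lx·mx: 0, 1.28, 2.816, 2.652, 3.84, 1.75 → Σ = 12.338
T = 12.338 / 4.882 = 2.527243… → 2.527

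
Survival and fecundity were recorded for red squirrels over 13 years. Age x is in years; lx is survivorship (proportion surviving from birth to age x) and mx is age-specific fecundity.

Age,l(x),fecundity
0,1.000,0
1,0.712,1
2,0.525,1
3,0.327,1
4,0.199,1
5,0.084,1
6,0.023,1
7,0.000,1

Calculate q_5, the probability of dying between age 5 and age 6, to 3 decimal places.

q_5 = (l_5 − l_6) / l_5 = (0.084 − 0.023) / 0.084
     = 0.061 / 0.084 = 0.72619… → 0.726

0.726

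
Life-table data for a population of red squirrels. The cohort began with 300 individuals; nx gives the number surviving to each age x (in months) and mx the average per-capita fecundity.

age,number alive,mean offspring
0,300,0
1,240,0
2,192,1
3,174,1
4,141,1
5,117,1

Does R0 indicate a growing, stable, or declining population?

growing

lx = nx/n0 = nx/300: 1, 0.8, 0.64, 0.58, 0.47, 0.39
R0 = Σ lx·mx = 0 + 0 + 0.64 + 0.58 + 0.47 + 0.39 = 2.08
R0 > 1, so the population is growing.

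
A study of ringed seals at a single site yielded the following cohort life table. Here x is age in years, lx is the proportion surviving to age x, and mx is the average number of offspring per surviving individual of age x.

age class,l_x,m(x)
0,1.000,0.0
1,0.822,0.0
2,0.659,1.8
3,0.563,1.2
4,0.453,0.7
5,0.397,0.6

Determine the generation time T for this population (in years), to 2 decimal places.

lx·mx: 0, 0, 1.1862, 0.6756, 0.3171, 0.2382 → R0 = 2.4171
x·lx·mx: 0, 0, 2.3724, 2.0268, 1.2684, 1.191 → Σ = 6.8586
T = 6.8586 / 2.4171 = 2.837533… → 2.84

2.84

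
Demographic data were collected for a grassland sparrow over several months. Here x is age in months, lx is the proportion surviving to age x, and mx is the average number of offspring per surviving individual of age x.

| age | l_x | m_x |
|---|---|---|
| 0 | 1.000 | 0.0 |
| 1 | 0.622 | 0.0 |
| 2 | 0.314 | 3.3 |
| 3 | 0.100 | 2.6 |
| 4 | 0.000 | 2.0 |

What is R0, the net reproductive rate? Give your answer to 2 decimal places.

1.30

lx·mx by age: 0, 0, 1.0362, 0.26, 0
R0 = Σ lx·mx = 1.2962 → 1.30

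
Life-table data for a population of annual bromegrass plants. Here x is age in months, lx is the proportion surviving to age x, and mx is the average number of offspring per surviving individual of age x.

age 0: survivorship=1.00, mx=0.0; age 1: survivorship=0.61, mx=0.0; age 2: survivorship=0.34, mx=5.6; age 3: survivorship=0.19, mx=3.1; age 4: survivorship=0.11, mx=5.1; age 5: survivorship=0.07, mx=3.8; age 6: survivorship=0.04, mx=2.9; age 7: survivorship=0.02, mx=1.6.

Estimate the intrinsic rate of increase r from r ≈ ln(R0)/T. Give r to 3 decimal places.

R0 = Σ lx·mx = 0 + 0 + 1.904 + 0.589 + 0.561 + 0.266 + 0.116 + 0.032 = 3.468
Σ x·lx·mx = 10.069; T = 10.069/3.468 = 2.9034…
r ≈ ln(R0)/T = ln(3.468)/2.9034… = 0.42832… → 0.428

0.428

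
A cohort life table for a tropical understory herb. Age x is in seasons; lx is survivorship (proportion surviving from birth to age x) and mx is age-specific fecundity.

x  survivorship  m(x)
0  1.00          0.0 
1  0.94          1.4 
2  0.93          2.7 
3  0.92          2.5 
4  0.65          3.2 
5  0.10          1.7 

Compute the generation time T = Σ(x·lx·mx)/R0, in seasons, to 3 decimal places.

lx·mx: 0, 1.316, 2.511, 2.3, 2.08, 0.17 → R0 = 8.377
x·lx·mx: 0, 1.316, 5.022, 6.9, 8.32, 0.85 → Σ = 22.408
T = 22.408 / 8.377 = 2.674943… → 2.675

2.675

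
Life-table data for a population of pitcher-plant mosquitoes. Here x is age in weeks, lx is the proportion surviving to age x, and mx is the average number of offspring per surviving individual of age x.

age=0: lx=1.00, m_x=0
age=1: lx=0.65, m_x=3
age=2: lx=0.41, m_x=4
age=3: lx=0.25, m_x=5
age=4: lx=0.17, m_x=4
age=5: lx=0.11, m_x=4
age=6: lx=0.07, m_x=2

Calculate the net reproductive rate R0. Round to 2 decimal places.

6.10

lx·mx by age: 0, 1.95, 1.64, 1.25, 0.68, 0.44, 0.14
R0 = Σ lx·mx = 6.1 → 6.10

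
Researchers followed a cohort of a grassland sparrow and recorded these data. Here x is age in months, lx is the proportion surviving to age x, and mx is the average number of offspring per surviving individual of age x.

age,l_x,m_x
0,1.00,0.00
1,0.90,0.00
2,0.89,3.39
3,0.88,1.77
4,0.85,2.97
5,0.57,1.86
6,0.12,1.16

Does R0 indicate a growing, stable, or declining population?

R0 = Σ lx·mx = 0 + 0 + 3.0171 + 1.5576 + 2.5245 + 1.0602 + 0.1392 = 8.2986
R0 > 1, so the population is growing.

growing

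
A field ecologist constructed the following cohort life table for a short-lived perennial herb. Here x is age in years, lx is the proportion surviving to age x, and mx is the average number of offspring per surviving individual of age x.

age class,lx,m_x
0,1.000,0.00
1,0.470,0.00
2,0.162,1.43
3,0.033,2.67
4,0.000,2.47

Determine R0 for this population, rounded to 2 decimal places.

0.32

lx·mx by age: 0, 0, 0.23166, 0.08811, 0
R0 = Σ lx·mx = 0.31977 → 0.32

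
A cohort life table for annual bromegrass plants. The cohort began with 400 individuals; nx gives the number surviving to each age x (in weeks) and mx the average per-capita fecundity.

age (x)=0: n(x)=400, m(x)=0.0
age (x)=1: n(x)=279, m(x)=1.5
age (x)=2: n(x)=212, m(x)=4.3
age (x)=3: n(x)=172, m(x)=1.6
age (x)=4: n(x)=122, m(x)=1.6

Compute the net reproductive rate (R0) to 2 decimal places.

lx = nx/n0 = nx/400: 1, 0.6975, 0.53, 0.43, 0.305
lx·mx by age: 0, 1.04625, 2.279, 0.688, 0.488
R0 = Σ lx·mx = 4.50125 → 4.50

4.50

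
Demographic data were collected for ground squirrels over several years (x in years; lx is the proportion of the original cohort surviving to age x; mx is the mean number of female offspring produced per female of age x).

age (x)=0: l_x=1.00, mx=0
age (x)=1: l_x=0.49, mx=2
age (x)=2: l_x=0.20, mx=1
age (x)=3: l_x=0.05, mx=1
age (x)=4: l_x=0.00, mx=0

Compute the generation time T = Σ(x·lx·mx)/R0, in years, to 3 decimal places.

1.244

lx·mx: 0, 0.98, 0.2, 0.05, 0 → R0 = 1.23
x·lx·mx: 0, 0.98, 0.4, 0.15, 0 → Σ = 1.53
T = 1.53 / 1.23 = 1.243902… → 1.244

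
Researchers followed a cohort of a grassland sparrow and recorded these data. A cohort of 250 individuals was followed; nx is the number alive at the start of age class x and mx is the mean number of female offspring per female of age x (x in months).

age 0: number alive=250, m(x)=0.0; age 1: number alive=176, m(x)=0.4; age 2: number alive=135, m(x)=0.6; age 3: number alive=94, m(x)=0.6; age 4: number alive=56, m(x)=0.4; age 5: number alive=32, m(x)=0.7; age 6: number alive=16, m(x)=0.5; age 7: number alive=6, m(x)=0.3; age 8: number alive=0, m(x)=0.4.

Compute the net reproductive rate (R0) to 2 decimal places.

1.05

lx = nx/n0 = nx/250: 1, 0.704, 0.54, 0.376, 0.224, 0.128, 0.064, 0.024, 0
lx·mx by age: 0, 0.2816, 0.324, 0.2256, 0.0896, 0.0896, 0.032, 0.0072, 0
R0 = Σ lx·mx = 1.0496 → 1.05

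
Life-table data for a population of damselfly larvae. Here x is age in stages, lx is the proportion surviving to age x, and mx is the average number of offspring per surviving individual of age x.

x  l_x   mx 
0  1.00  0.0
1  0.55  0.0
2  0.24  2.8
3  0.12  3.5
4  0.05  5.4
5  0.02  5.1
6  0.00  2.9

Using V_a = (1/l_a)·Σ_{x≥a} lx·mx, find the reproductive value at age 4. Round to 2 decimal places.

7.44

lx·mx for x ≥ 4: 0.27, 0.102, 0 → sum = 0.372
V_4 = 0.372 / l_4 = 0.372 / 0.05 = 7.44 → 7.44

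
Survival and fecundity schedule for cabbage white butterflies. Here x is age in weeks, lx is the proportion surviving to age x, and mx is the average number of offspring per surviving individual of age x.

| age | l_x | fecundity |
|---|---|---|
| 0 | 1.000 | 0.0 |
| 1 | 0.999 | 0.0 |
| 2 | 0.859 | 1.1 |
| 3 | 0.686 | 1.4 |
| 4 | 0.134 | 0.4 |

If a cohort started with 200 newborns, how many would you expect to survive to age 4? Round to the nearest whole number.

Expected survivors = N0 · l_4 = 200 × 0.134 = 26.8 → 27

27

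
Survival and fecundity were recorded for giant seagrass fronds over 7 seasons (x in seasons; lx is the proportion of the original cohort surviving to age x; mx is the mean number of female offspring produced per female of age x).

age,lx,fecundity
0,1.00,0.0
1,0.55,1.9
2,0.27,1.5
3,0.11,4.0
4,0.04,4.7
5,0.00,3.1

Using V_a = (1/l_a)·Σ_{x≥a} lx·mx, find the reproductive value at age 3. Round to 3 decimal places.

lx·mx for x ≥ 3: 0.44, 0.188, 0 → sum = 0.628
V_3 = 0.628 / l_3 = 0.628 / 0.11 = 5.709091… → 5.709

5.709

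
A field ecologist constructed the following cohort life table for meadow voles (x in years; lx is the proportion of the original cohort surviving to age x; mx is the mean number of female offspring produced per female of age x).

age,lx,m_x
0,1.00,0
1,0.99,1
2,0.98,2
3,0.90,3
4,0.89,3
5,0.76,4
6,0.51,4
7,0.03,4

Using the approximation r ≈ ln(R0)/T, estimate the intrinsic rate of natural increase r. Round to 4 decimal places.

0.6775

R0 = Σ lx·mx = 0 + 0.99 + 1.96 + 2.7 + 2.67 + 3.04 + 2.04 + 0.12 = 13.52
Σ x·lx·mx = 51.97; T = 51.97/13.52 = 3.84393…
r ≈ ln(R0)/T = ln(13.52)/3.84393… = 0.677475… → 0.6775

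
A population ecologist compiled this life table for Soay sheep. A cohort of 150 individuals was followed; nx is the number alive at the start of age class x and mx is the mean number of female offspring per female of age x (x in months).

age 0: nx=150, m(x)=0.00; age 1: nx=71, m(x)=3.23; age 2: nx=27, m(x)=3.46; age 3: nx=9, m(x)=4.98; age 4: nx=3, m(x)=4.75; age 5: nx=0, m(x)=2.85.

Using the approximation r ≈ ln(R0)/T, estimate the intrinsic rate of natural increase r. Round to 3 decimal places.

0.587

lx = nx/n0 = nx/150: 1, 0.47333…, 0.18, 0.06, 0.02, 0
R0 = Σ lx·mx = 0 + 1.52887… + 0.6228 + 0.2988 + 0.095 + 0 = 2.545467…
Σ x·lx·mx = 4.050867…; T = 4.050867…/2.545467… = 1.5914…
r ≈ ln(R0)/T = ln(2.545467…)/1.5914… = 0.5871… → 0.587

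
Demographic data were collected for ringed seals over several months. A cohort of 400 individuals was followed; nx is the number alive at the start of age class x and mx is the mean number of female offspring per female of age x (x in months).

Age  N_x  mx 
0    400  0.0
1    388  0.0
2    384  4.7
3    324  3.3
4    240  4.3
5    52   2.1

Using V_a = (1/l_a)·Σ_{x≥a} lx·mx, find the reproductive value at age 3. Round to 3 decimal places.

6.822

lx = nx/n0 = nx/400: 1, 0.97, 0.96, 0.81, 0.6, 0.13
lx·mx for x ≥ 3: 2.673, 2.58, 0.273 → sum = 5.526
V_3 = 5.526 / l_3 = 5.526 / 0.81 = 6.822222… → 6.822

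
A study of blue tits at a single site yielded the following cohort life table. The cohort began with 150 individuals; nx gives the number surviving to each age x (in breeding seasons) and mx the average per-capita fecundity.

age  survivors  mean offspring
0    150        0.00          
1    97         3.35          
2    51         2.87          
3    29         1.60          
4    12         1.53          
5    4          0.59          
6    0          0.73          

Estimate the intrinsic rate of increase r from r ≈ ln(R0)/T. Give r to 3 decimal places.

0.817

lx = nx/n0 = nx/150: 1, 0.64667…, 0.34, 0.19333…, 0.08, 0.02667…, 0
R0 = Σ lx·mx = 0 + 2.16633… + 0.9758 + 0.30933… + 0.1224 + 0.01573… + 0 = 3.5896…
Σ x·lx·mx = 5.6142…; T = 5.6142…/3.5896… = 1.56402…
r ≈ ln(R0)/T = ln(3.5896…)/1.56402… = 0.81715… → 0.817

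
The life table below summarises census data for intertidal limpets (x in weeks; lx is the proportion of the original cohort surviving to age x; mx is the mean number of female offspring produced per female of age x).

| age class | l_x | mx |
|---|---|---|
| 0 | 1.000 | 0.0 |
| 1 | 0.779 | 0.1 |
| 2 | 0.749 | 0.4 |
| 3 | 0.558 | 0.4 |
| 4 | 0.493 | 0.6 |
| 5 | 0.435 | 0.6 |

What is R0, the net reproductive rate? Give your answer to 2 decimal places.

1.16

lx·mx by age: 0, 0.0779, 0.2996, 0.2232, 0.2958, 0.261
R0 = Σ lx·mx = 1.1575 → 1.16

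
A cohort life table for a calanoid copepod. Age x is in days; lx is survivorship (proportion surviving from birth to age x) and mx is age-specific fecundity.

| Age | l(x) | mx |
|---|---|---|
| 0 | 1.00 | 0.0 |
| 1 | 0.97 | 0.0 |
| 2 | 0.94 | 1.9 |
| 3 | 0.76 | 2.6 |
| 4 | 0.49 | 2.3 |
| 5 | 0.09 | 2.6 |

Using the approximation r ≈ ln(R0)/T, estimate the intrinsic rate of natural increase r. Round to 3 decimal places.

0.551

R0 = Σ lx·mx = 0 + 0 + 1.786 + 1.976 + 1.127 + 0.234 = 5.123
Σ x·lx·mx = 15.178; T = 15.178/5.123 = 2.96272…
r ≈ ln(R0)/T = ln(5.123)/2.96272… = 0.55143… → 0.551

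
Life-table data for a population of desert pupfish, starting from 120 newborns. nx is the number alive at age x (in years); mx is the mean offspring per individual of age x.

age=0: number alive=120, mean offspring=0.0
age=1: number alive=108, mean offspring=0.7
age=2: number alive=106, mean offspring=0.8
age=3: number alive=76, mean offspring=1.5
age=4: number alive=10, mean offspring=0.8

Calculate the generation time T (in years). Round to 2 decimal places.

2.19

lx = nx/n0 = nx/120: 1, 0.9, 0.88333…, 0.63333…, 0.08333…
lx·mx: 0, 0.63, 0.706667…, 0.95…, 0.066667… → R0 = 2.353333…
x·lx·mx: 0, 0.63, 1.413333…, 2.85…, 0.266667… → Σ = 5.16…
T = 5.16… / 2.353333… = 2.192635… → 2.19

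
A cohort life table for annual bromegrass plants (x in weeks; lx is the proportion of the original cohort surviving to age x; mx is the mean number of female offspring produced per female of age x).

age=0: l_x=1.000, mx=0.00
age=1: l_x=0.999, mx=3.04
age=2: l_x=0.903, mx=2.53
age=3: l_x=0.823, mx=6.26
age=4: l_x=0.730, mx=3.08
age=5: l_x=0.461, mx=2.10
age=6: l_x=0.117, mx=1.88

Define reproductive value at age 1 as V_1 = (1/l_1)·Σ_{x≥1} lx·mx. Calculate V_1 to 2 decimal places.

lx·mx for x ≥ 1: 3.03696, 2.28459, 5.15198, 2.2484, 0.9681, 0.21996 → sum = 13.90999
V_1 = 13.90999 / l_1 = 13.90999 / 0.999 = 13.923914… → 13.92

13.92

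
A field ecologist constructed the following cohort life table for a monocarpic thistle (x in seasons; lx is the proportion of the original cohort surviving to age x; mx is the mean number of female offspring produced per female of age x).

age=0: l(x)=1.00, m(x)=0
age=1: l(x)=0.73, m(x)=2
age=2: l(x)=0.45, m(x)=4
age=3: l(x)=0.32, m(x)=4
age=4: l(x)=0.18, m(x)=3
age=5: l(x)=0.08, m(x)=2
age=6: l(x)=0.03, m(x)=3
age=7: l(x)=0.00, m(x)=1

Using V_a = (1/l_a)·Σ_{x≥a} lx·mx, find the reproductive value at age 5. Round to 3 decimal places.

3.125

lx·mx for x ≥ 5: 0.16, 0.09, 0 → sum = 0.25
V_5 = 0.25 / l_5 = 0.25 / 0.08 = 3.125 → 3.125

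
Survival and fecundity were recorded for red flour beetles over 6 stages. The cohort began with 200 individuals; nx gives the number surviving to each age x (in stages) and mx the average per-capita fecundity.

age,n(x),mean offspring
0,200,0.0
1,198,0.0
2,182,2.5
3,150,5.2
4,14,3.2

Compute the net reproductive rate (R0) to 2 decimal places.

lx = nx/n0 = nx/200: 1, 0.99, 0.91, 0.75, 0.07
lx·mx by age: 0, 0, 2.275, 3.9, 0.224
R0 = Σ lx·mx = 6.399 → 6.40

6.40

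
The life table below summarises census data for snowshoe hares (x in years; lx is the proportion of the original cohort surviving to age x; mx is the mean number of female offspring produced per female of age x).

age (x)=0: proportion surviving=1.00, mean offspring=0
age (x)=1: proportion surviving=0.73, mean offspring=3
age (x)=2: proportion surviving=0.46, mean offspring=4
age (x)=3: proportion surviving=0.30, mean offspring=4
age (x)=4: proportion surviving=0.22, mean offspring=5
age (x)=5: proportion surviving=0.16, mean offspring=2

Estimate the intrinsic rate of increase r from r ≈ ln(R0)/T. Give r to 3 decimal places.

0.814

R0 = Σ lx·mx = 0 + 2.19 + 1.84 + 1.2 + 1.1 + 0.32 = 6.65
Σ x·lx·mx = 15.47; T = 15.47/6.65 = 2.32632…
r ≈ ln(R0)/T = ln(6.65)/2.32632… = 0.81443… → 0.814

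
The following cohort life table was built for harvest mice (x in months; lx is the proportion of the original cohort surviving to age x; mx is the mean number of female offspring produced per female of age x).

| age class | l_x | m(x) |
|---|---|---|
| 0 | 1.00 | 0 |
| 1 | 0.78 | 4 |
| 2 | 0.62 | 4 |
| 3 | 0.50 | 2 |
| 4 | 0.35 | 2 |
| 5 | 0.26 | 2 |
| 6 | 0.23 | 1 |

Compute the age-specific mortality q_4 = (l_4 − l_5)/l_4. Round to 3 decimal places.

0.257

q_4 = (l_4 − l_5) / l_4 = (0.35 − 0.26) / 0.35
     = 0.09 / 0.35 = 0.257143… → 0.257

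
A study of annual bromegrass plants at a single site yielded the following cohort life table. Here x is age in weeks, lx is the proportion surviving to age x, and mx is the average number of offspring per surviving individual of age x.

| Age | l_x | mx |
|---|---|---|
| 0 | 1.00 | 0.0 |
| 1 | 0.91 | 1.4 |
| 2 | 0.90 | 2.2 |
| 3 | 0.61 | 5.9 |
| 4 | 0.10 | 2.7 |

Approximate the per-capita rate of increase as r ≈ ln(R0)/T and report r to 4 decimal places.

0.8173

R0 = Σ lx·mx = 0 + 1.274 + 1.98 + 3.599 + 0.27 = 7.123
Σ x·lx·mx = 17.111; T = 17.111/7.123 = 2.40222…
r ≈ ln(R0)/T = ln(7.123)/2.40222… = 0.817298… → 0.8173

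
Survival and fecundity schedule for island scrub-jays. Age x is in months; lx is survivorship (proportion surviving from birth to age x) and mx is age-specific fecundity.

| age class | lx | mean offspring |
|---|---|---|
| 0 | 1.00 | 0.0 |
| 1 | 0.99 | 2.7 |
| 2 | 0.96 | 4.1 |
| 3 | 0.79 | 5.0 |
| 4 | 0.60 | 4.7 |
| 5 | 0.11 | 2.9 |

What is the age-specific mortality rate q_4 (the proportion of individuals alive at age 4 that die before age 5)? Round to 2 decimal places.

q_4 = (l_4 − l_5) / l_4 = (0.6 − 0.11) / 0.6
     = 0.49 / 0.6 = 0.816667… → 0.82

0.82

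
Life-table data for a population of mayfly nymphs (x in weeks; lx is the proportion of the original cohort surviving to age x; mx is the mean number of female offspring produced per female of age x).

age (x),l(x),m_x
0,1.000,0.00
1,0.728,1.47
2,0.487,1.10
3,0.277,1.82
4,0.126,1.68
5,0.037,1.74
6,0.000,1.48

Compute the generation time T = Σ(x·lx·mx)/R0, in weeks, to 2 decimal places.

lx·mx: 0, 1.07016, 0.5357, 0.50414, 0.21168, 0.06438, 0 → R0 = 2.38606
x·lx·mx: 0, 1.07016, 1.0714, 1.51242, 0.84672, 0.3219, 0 → Σ = 4.8226
T = 4.8226 / 2.38606 = 2.021156… → 2.02

2.02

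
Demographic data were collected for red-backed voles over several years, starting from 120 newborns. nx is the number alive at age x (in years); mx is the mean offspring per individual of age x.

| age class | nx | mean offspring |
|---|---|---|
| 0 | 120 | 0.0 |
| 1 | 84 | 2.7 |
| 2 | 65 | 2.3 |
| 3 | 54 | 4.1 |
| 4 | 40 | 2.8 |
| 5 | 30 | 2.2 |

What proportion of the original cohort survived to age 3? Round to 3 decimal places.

l_3 = n_3/n_0 = 54/120 = 0.45 → 0.450

0.450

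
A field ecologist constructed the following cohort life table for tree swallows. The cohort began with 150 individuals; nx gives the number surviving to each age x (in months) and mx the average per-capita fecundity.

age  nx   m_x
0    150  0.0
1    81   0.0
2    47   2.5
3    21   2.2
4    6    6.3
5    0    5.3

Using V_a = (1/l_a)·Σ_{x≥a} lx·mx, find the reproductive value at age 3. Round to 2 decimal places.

4.00

lx = nx/n0 = nx/150: 1, 0.54, 0.31333…, 0.14, 0.04, 0
lx·mx for x ≥ 3: 0.308, 0.252, 0 → sum = 0.56
V_3 = 0.56 / l_3 = 0.56 / 0.14 = 4 → 4.00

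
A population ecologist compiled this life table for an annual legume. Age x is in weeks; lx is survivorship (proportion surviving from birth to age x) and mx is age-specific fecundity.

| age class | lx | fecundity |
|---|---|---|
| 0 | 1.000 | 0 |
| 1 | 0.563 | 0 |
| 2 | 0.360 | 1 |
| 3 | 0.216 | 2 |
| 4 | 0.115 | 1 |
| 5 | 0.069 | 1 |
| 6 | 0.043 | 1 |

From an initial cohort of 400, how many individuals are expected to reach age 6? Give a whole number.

17

Expected survivors = N0 · l_6 = 400 × 0.043 = 17.2 → 17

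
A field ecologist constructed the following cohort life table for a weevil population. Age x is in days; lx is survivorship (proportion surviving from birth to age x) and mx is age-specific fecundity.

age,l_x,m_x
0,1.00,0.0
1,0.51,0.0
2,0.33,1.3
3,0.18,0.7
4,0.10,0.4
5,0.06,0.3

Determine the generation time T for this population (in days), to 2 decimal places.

lx·mx: 0, 0, 0.429, 0.126, 0.04, 0.018 → R0 = 0.613
x·lx·mx: 0, 0, 0.858, 0.378, 0.16, 0.09 → Σ = 1.486
T = 1.486 / 0.613 = 2.424144… → 2.42

2.42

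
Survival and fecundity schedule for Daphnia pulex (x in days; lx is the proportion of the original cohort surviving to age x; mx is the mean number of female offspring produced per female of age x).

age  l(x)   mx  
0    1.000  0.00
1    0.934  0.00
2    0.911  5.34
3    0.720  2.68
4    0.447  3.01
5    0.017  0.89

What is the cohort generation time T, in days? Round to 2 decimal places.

lx·mx: 0, 0, 4.86474, 1.9296, 1.34547, 0.01513 → R0 = 8.15494
x·lx·mx: 0, 0, 9.72948, 5.7888, 5.38188, 0.07565 → Σ = 20.97581
T = 20.97581 / 8.15494 = 2.57216… → 2.57

2.57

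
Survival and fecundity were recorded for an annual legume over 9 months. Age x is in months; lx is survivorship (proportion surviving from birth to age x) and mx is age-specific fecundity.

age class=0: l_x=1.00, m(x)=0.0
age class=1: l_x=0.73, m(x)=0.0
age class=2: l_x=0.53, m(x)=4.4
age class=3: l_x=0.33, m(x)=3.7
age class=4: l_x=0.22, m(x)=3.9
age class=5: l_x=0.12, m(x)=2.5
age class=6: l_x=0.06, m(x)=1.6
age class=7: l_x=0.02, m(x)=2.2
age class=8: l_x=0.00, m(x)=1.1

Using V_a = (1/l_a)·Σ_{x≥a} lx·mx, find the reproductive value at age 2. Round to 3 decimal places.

9.153

lx·mx for x ≥ 2: 2.332, 1.221, 0.858, 0.3, 0.096, 0.044, 0 → sum = 4.851
V_2 = 4.851 / l_2 = 4.851 / 0.53 = 9.15283… → 9.153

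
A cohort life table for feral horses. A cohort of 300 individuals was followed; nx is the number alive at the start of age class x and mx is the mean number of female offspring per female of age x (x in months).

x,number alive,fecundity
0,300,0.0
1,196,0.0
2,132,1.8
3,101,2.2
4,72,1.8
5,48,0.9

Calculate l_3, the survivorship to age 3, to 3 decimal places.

0.337

l_3 = n_3/n_0 = 101/300 = 0.336667… → 0.337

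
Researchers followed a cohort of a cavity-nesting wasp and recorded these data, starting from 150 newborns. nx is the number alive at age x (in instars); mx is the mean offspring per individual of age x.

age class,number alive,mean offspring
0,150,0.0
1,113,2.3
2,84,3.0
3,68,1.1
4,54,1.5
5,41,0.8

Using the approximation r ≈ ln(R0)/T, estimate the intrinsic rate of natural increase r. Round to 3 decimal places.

lx = nx/n0 = nx/150: 1, 0.75333…, 0.56, 0.45333…, 0.36, 0.27333…
R0 = Σ lx·mx = 0 + 1.73267… + 1.68 + 0.49867… + 0.54 + 0.21867… = 4.67…
Σ x·lx·mx = 9.842…; T = 9.842…/4.67… = 2.10749…
r ≈ ln(R0)/T = ln(4.67…)/2.10749… = 0.73128… → 0.731

0.731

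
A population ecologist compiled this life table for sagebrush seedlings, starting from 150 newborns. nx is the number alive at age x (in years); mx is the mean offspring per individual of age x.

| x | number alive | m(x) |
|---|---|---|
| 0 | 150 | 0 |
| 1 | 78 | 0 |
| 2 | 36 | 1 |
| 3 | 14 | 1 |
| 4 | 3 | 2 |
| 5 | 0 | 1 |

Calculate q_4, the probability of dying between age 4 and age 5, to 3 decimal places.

lx = nx/n0 = nx/150: 1, 0.52, 0.24, 0.09333…, 0.02, 0
q_4 = (l_4 − l_5) / l_4 = (0.02 − 0) / 0.02
     = 0.02 / 0.02 = 1 → 1.000

1.000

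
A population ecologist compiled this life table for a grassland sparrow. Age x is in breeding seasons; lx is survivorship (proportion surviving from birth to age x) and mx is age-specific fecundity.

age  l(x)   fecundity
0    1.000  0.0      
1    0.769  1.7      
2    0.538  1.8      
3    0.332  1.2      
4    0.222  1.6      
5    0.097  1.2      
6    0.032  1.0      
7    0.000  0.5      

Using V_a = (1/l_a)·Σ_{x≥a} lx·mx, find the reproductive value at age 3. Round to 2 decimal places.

2.72

lx·mx for x ≥ 3: 0.3984, 0.3552, 0.1164, 0.032, 0 → sum = 0.902
V_3 = 0.902 / l_3 = 0.902 / 0.332 = 2.716867… → 2.72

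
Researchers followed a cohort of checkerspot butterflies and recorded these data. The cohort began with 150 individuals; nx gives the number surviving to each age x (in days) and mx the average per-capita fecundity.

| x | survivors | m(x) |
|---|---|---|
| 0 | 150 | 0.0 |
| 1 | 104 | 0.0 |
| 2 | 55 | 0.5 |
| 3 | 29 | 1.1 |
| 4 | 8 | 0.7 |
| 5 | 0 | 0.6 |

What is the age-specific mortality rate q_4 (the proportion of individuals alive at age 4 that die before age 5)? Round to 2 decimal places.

1.00

lx = nx/n0 = nx/150: 1, 0.69333…, 0.36667…, 0.19333…, 0.05333…, 0
q_4 = (l_4 − l_5) / l_4 = (0.053333… − 0) / 0.053333…
     = 0.053333… / 0.053333… = 1 → 1.00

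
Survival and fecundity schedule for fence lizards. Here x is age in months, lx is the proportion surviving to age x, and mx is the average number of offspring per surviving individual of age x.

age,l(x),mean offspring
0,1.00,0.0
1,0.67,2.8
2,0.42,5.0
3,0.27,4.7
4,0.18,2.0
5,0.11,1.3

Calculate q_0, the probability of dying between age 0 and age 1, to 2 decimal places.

0.33

q_0 = (l_0 − l_1) / l_0 = (1 − 0.67) / 1
     = 0.33 / 1 = 0.33 → 0.33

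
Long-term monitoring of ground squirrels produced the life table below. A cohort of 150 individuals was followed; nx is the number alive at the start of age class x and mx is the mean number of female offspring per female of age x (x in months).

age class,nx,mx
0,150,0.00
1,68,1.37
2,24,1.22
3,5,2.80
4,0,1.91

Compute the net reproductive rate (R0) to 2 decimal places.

0.91

lx = nx/n0 = nx/150: 1, 0.45333…, 0.16, 0.03333…, 0
lx·mx by age: 0, 0.621067…, 0.1952, 0.093333…, 0
R0 = Σ lx·mx = 0.9096… → 0.91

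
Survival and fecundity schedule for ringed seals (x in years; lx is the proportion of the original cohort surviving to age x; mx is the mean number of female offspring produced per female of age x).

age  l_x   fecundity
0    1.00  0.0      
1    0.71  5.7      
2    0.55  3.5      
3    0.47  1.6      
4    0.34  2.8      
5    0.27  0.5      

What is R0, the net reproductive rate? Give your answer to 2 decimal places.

lx·mx by age: 0, 4.047, 1.925, 0.752, 0.952, 0.135
R0 = Σ lx·mx = 7.811 → 7.81

7.81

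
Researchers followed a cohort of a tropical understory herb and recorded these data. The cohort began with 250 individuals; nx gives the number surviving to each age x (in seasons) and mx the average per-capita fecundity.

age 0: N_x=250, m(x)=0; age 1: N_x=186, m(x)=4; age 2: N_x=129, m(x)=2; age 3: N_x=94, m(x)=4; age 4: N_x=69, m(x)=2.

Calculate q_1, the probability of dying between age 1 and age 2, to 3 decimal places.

lx = nx/n0 = nx/250: 1, 0.744, 0.516, 0.376, 0.276
q_1 = (l_1 − l_2) / l_1 = (0.744 − 0.516) / 0.744
     = 0.228 / 0.744 = 0.306452… → 0.306

0.306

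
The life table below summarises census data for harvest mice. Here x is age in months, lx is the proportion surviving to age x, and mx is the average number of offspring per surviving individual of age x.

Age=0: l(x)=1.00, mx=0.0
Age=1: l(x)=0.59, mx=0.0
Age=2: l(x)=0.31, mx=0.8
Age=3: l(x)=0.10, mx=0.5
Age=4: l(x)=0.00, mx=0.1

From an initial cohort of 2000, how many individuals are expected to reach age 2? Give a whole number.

620

Expected survivors = N0 · l_2 = 2000 × 0.31 = 620 → 620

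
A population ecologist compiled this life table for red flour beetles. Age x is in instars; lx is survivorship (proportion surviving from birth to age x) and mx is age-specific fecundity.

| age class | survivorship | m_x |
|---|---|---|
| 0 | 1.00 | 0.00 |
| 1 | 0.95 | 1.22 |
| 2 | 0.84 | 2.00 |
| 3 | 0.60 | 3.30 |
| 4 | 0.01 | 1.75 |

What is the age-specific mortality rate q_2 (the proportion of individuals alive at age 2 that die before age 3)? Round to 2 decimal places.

q_2 = (l_2 − l_3) / l_2 = (0.84 − 0.6) / 0.84
     = 0.24 / 0.84 = 0.285714… → 0.29

0.29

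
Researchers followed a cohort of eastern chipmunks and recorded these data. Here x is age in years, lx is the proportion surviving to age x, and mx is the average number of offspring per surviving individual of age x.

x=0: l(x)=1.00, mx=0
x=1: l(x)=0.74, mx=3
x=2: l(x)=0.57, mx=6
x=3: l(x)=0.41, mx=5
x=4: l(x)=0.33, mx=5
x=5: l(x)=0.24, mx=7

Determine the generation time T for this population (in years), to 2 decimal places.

2.74

lx·mx: 0, 2.22, 3.42, 2.05, 1.65, 1.68 → R0 = 11.02
x·lx·mx: 0, 2.22, 6.84, 6.15, 6.6, 8.4 → Σ = 30.21
T = 30.21 / 11.02 = 2.741379… → 2.74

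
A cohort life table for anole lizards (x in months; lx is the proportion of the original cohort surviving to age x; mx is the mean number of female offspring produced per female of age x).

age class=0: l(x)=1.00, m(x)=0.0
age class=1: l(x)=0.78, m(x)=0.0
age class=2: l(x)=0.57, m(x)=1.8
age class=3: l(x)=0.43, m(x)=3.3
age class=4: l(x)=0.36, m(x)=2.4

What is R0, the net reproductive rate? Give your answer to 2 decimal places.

lx·mx by age: 0, 0, 1.026, 1.419, 0.864
R0 = Σ lx·mx = 3.309 → 3.31

3.31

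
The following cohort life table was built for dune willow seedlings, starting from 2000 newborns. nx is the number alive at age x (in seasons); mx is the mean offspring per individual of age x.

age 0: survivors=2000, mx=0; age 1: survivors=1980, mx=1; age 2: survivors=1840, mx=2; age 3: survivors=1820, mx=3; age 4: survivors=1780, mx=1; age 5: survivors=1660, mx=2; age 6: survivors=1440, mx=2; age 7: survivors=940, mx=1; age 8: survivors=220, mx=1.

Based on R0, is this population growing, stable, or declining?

lx = nx/n0 = nx/2000: 1, 0.99, 0.92, 0.91, 0.89, 0.83, 0.72, 0.47, 0.11
R0 = Σ lx·mx = 0 + 0.99 + 1.84 + 2.73 + 0.89 + 1.66 + 1.44 + 0.47 + 0.11 = 10.13
R0 > 1, so the population is growing.

growing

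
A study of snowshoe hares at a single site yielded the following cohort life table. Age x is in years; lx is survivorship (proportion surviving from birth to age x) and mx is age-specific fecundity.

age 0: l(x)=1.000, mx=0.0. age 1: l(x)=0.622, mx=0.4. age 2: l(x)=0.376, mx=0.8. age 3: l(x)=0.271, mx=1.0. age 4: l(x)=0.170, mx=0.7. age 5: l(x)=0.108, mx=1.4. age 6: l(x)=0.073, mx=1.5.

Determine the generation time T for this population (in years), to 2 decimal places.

lx·mx: 0, 0.2488, 0.3008, 0.271, 0.119, 0.1512, 0.1095 → R0 = 1.2003
x·lx·mx: 0, 0.2488, 0.6016, 0.813, 0.476, 0.756, 0.657 → Σ = 3.5524
T = 3.5524 / 1.2003 = 2.959593… → 2.96

2.96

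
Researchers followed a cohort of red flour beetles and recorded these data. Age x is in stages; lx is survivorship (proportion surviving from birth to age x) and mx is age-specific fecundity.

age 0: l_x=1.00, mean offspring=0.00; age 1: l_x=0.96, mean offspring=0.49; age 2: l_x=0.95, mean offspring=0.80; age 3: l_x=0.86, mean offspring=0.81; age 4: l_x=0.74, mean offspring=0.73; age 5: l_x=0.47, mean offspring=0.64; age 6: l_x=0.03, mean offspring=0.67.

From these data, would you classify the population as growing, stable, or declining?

R0 = Σ lx·mx = 0 + 0.4704 + 0.76 + 0.6966 + 0.5402 + 0.3008 + 0.0201 = 2.7881
R0 > 1, so the population is growing.

growing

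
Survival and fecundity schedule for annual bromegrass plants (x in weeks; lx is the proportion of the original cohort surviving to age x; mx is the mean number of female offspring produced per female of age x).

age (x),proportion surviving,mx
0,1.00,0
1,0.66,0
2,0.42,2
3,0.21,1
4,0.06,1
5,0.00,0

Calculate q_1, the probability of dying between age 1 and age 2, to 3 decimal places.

q_1 = (l_1 − l_2) / l_1 = (0.66 − 0.42) / 0.66
     = 0.24 / 0.66 = 0.363636… → 0.364

0.364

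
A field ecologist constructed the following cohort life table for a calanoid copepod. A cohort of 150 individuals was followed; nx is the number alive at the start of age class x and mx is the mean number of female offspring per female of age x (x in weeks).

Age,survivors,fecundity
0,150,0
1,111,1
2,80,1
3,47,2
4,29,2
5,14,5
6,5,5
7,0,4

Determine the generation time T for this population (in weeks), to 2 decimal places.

lx = nx/n0 = nx/150: 1, 0.74, 0.53333…, 0.31333…, 0.19333…, 0.09333…, 0.03333…, 0
lx·mx: 0, 0.74, 0.533333…, 0.626667…, 0.386667…, 0.466667…, 0.166667…, 0 → R0 = 2.92…
x·lx·mx: 0, 0.74, 1.066667…, 1.88…, 1.546667…, 2.333333…, 1…, 0 → Σ = 8.566667…
T = 8.566667… / 2.92… = 2.93379… → 2.93

2.93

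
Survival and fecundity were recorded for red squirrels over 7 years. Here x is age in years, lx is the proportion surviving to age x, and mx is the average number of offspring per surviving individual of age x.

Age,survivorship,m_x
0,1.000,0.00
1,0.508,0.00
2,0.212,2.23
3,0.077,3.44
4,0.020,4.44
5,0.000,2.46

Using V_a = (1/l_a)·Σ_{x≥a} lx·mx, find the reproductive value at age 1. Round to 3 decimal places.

lx·mx for x ≥ 1: 0, 0.47276, 0.26488, 0.0888, 0 → sum = 0.82644
V_1 = 0.82644 / l_1 = 0.82644 / 0.508 = 1.62685… → 1.627

1.627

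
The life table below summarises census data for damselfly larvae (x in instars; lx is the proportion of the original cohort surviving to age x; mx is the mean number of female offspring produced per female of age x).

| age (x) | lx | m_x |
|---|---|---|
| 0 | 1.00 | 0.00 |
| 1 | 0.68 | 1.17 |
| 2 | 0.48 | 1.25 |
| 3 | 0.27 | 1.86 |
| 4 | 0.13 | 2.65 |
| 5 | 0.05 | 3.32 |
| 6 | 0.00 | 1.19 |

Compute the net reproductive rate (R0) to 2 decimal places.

2.41

lx·mx by age: 0, 0.7956, 0.6, 0.5022, 0.3445, 0.166, 0
R0 = Σ lx·mx = 2.4083 → 2.41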